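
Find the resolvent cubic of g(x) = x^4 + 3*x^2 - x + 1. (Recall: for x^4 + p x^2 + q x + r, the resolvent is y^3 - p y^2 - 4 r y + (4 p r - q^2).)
h(y) = y^3 - 3*y^2 - 4*y + 11

Identify coefficients: p = 3, q = -1, r = 1.
Plug into h(y) = y^3 - p y^2 - 4 r y + (4 p r - q^2):
  h(y) = y^3 - (3) y^2 - 4*(1) y + (4*(3)*(1) - (-1)^2)
       = y^3 + (-3) y^2 + (-4) y + (11).
Simplifying: h(y) = y^3 - 3*y^2 - 4*y + 11.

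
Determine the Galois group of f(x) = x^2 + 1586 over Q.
Gal(K/Q) = Z/2Z (cyclic of order 2)

x^2 + 1586 is irreducible over Q since -1586 is not a rational square. The splitting field Q(sqrt(-1586)) has degree 2 over Q, and its unique nontrivial automorphism is sqrt(-1586) ↦ -sqrt(-1586). Hence Gal(Q(sqrt(-1586))/Q) = Z/2Z.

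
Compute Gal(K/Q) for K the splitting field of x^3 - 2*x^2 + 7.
Gal(K/Q) = S_3 (symmetric group of order 6)

Compute the discriminant of x^3 + (-2)*x^2 + (0)*x + (7): Δ = -1099. Since Δ is not a rational square, the Galois group is not contained in A_3; it must be the full S_3 (irreducibility of the cubic rules out anything smaller).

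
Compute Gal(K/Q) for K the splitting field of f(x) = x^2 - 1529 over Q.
Gal(K/Q) = Z/2Z (cyclic of order 2)

x^2 - 1529 is irreducible over Q since 1529 is not a rational square. The splitting field Q(sqrt(1529)) has degree 2 over Q, and its unique nontrivial automorphism is sqrt(1529) ↦ -sqrt(1529). Hence Gal(Q(sqrt(1529))/Q) = Z/2Z.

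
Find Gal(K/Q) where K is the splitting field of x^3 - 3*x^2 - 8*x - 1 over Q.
Gal(K/Q) = S_3 (symmetric group of order 6)

Compute the discriminant of x^3 + (-3)*x^2 + (-8)*x + (-1): Δ = 2057. Since Δ is not a rational square, the Galois group is not contained in A_3; it must be the full S_3 (irreducibility of the cubic rules out anything smaller).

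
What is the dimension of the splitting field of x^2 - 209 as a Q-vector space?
[K:Q] = 2

The polynomial x^2 - 209 is irreducible over Q since 209 is not a perfect square. Its splitting field is Q(sqrt(209)), which has degree 2 over Q.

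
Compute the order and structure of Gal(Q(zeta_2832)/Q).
|Gal(Q(zeta_2832)/Q)| = phi(2832) = 928; group ≅ (Z/2832Z)^* ≅ Z/2Z × Z/2Z × Z/4Z × Z/58Z

The n-th cyclotomic polynomial Φ_2832(x) is the minimal polynomial of zeta_2832 over Q and has degree phi(2832) = 928. So Q(zeta_2832) is a degree-928 Galois extension with Galois group (Z/2832Z)^*. By CRT, (Z/2832Z)^* ≅ (Z/16Z)^* × (Z/3Z)^* × (Z/59Z)^*. Each prime-power unit group is (Z/16Z)^* ≅ Z/2Z × Z/4Z; (Z/3Z)^* ≅ Z/2Z; (Z/59Z)^* ≅ Z/58Z. Hence Gal(Q(zeta_2832)/Q) ≅ Z/2Z × Z/2Z × Z/4Z × Z/58Z.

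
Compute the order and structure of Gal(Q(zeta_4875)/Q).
|Gal(Q(zeta_4875)/Q)| = phi(4875) = 2400; group ≅ (Z/4875Z)^* ≅ Z/2Z × Z/12Z × Z/100Z

The n-th cyclotomic polynomial Φ_4875(x) is the minimal polynomial of zeta_4875 over Q and has degree phi(4875) = 2400. So Q(zeta_4875) is a degree-2400 Galois extension with Galois group (Z/4875Z)^*. By CRT, (Z/4875Z)^* ≅ (Z/3Z)^* × (Z/125Z)^* × (Z/13Z)^*. Each prime-power unit group is (Z/3Z)^* ≅ Z/2Z; (Z/125Z)^* ≅ Z/100Z; (Z/13Z)^* ≅ Z/12Z. Hence Gal(Q(zeta_4875)/Q) ≅ Z/2Z × Z/12Z × Z/100Z.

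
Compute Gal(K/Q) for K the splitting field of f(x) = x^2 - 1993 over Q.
Gal(K/Q) = Z/2Z (cyclic of order 2)

x^2 - 1993 is irreducible over Q since 1993 is not a rational square. The splitting field Q(sqrt(1993)) has degree 2 over Q, and its unique nontrivial automorphism is sqrt(1993) ↦ -sqrt(1993). Hence Gal(Q(sqrt(1993))/Q) = Z/2Z.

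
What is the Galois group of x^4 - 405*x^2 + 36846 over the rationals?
Gal(K/Q) = V_4 (Klein four-group, Z/2Z × Z/2Z)

f factors as (x^2 - 138)(x^2 - 267), so the splitting field is K = Q(sqrt(138), sqrt(267)). The elements 138, 267, 36846 are all non-squares in Q, so sqrt(138) and sqrt(267) generate independent quadratic extensions. Thus [K:Q] = 4 and Gal(K/Q) is generated by the two order-2 automorphisms sqrt(138) ↦ -sqrt(138) and sqrt(267) ↦ -sqrt(267), giving V_4.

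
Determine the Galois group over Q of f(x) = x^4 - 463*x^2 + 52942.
Gal(K/Q) = V_4 (Klein four-group, Z/2Z × Z/2Z)

f factors as (x^2 - 257)(x^2 - 206), so the splitting field is K = Q(sqrt(257), sqrt(206)). The elements 257, 206, 52942 are all non-squares in Q, so sqrt(257) and sqrt(206) generate independent quadratic extensions. Thus [K:Q] = 4 and Gal(K/Q) is generated by the two order-2 automorphisms sqrt(257) ↦ -sqrt(257) and sqrt(206) ↦ -sqrt(206), giving V_4.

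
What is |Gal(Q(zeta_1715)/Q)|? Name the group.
|Gal(Q(zeta_1715)/Q)| = phi(1715) = 1176; group ≅ (Z/1715Z)^* ≅ Z/4Z × Z/294Z

The n-th cyclotomic polynomial Φ_1715(x) is the minimal polynomial of zeta_1715 over Q and has degree phi(1715) = 1176. So Q(zeta_1715) is a degree-1176 Galois extension with Galois group (Z/1715Z)^*. By CRT, (Z/1715Z)^* ≅ (Z/5Z)^* × (Z/343Z)^*. Each prime-power unit group is (Z/5Z)^* ≅ Z/4Z; (Z/343Z)^* ≅ Z/294Z. Hence Gal(Q(zeta_1715)/Q) ≅ Z/4Z × Z/294Z.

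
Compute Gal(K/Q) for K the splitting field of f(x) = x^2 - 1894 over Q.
Gal(K/Q) = Z/2Z (cyclic of order 2)

x^2 - 1894 is irreducible over Q since 1894 is not a rational square. The splitting field Q(sqrt(1894)) has degree 2 over Q, and its unique nontrivial automorphism is sqrt(1894) ↦ -sqrt(1894). Hence Gal(Q(sqrt(1894))/Q) = Z/2Z.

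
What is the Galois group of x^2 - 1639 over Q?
Gal(K/Q) = Z/2Z (cyclic of order 2)

x^2 - 1639 is irreducible over Q since 1639 is not a rational square. The splitting field Q(sqrt(1639)) has degree 2 over Q, and its unique nontrivial automorphism is sqrt(1639) ↦ -sqrt(1639). Hence Gal(Q(sqrt(1639))/Q) = Z/2Z.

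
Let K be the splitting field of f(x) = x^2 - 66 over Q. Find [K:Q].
[K:Q] = 2

The polynomial x^2 - 66 is irreducible over Q since 66 is not a perfect square. Its splitting field is Q(sqrt(66)), which has degree 2 over Q.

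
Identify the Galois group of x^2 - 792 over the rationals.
Gal(K/Q) = Z/2Z (cyclic of order 2)

x^2 - 792 is irreducible over Q since 792 is not a rational square. The splitting field Q(sqrt(792)) has degree 2 over Q, and its unique nontrivial automorphism is sqrt(792) ↦ -sqrt(792). Hence Gal(Q(sqrt(792))/Q) = Z/2Z.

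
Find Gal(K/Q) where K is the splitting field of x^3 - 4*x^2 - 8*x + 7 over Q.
Gal(K/Q) = S_3 (symmetric group of order 6)

Compute the discriminant of x^3 + (-4)*x^2 + (-8)*x + (7): Δ = 7573. Since Δ is not a rational square, the Galois group is not contained in A_3; it must be the full S_3 (irreducibility of the cubic rules out anything smaller).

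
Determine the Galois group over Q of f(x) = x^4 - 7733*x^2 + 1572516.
Gal(K/Q) = Z/2Z (cyclic of order 2)

f factors as (x^2 - 7524)(x^2 - 209), so the splitting field is K = Q(sqrt(7524), sqrt(209)). The squarefree part of 7524 is 209 and the squarefree part of 209 is also 209, so sqrt(7524) and sqrt(209) are both rational multiples of sqrt(209). Hence Q(sqrt(7524)) = Q(sqrt(209)) = Q(sqrt(209)), and the splitting field collapses to a single degree-2 extension with Galois group Z/2Z.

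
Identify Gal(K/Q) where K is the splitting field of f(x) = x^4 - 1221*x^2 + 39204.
Gal(K/Q) = Z/2Z (cyclic of order 2)

f factors as (x^2 - 1188)(x^2 - 33), so the splitting field is K = Q(sqrt(1188), sqrt(33)). The squarefree part of 1188 is 33 and the squarefree part of 33 is also 33, so sqrt(1188) and sqrt(33) are both rational multiples of sqrt(33). Hence Q(sqrt(1188)) = Q(sqrt(33)) = Q(sqrt(33)), and the splitting field collapses to a single degree-2 extension with Galois group Z/2Z.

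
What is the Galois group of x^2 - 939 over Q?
Gal(K/Q) = Z/2Z (cyclic of order 2)

x^2 - 939 is irreducible over Q since 939 is not a rational square. The splitting field Q(sqrt(939)) has degree 2 over Q, and its unique nontrivial automorphism is sqrt(939) ↦ -sqrt(939). Hence Gal(Q(sqrt(939))/Q) = Z/2Z.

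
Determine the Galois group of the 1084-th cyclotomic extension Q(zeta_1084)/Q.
|Gal(Q(zeta_1084)/Q)| = phi(1084) = 540; group ≅ (Z/1084Z)^* ≅ Z/2Z × Z/270Z

The n-th cyclotomic polynomial Φ_1084(x) is the minimal polynomial of zeta_1084 over Q and has degree phi(1084) = 540. So Q(zeta_1084) is a degree-540 Galois extension with Galois group (Z/1084Z)^*. By CRT, (Z/1084Z)^* ≅ (Z/4Z)^* × (Z/271Z)^*. Each prime-power unit group is (Z/4Z)^* ≅ Z/2Z; (Z/271Z)^* ≅ Z/270Z. Hence Gal(Q(zeta_1084)/Q) ≅ Z/2Z × Z/270Z.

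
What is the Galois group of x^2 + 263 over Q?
Gal(K/Q) = Z/2Z (cyclic of order 2)

x^2 + 263 is irreducible over Q since -263 is not a rational square. The splitting field Q(sqrt(-263)) has degree 2 over Q, and its unique nontrivial automorphism is sqrt(-263) ↦ -sqrt(-263). Hence Gal(Q(sqrt(-263))/Q) = Z/2Z.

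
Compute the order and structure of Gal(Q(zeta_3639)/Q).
|Gal(Q(zeta_3639)/Q)| = phi(3639) = 2424; group ≅ (Z/3639Z)^* ≅ Z/2Z × Z/1212Z

The n-th cyclotomic polynomial Φ_3639(x) is the minimal polynomial of zeta_3639 over Q and has degree phi(3639) = 2424. So Q(zeta_3639) is a degree-2424 Galois extension with Galois group (Z/3639Z)^*. By CRT, (Z/3639Z)^* ≅ (Z/3Z)^* × (Z/1213Z)^*. Each prime-power unit group is (Z/3Z)^* ≅ Z/2Z; (Z/1213Z)^* ≅ Z/1212Z. Hence Gal(Q(zeta_3639)/Q) ≅ Z/2Z × Z/1212Z.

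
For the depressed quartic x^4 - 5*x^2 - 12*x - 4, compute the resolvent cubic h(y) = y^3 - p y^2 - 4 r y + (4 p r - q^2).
h(y) = y^3 + 5*y^2 + 16*y - 64

Identify coefficients: p = -5, q = -12, r = -4.
Plug into h(y) = y^3 - p y^2 - 4 r y + (4 p r - q^2):
  h(y) = y^3 - (-5) y^2 - 4*(-4) y + (4*(-5)*(-4) - (-12)^2)
       = y^3 + (5) y^2 + (16) y + (-64).
Simplifying: h(y) = y^3 + 5*y^2 + 16*y - 64.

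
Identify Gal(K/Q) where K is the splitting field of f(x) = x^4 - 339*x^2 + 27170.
Gal(K/Q) = V_4 (Klein four-group, Z/2Z × Z/2Z)

f factors as (x^2 - 209)(x^2 - 130), so the splitting field is K = Q(sqrt(209), sqrt(130)). The elements 209, 130, 27170 are all non-squares in Q, so sqrt(209) and sqrt(130) generate independent quadratic extensions. Thus [K:Q] = 4 and Gal(K/Q) is generated by the two order-2 automorphisms sqrt(209) ↦ -sqrt(209) and sqrt(130) ↦ -sqrt(130), giving V_4.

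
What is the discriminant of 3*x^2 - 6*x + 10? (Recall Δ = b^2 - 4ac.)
Δ = -84

For a quadratic a x^2 + b x + c the discriminant is Δ = b^2 - 4ac = (-6)^2 - 4*(3)*(10) = 36 - (120) = -84.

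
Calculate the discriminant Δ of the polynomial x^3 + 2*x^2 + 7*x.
Δ = -1176

For x^3 + a x^2 + b x + c the discriminant is Δ = 18 a b c - 4 a^3 c + a^2 b^2 - 4 b^3 - 27 c^2.
Plug a = 2, b = 7, c = 0:
  18*(2)*(7)*(0) - 4*(2)^3*(0) + (2)^2*(7)^2 - 4*(7)^3 - 27*(0)^2
  = 0 + (0) + 196 + (-1372) + (0)
  = -1176.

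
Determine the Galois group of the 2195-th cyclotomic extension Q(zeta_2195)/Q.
|Gal(Q(zeta_2195)/Q)| = phi(2195) = 1752; group ≅ (Z/2195Z)^* ≅ Z/4Z × Z/438Z

The n-th cyclotomic polynomial Φ_2195(x) is the minimal polynomial of zeta_2195 over Q and has degree phi(2195) = 1752. So Q(zeta_2195) is a degree-1752 Galois extension with Galois group (Z/2195Z)^*. By CRT, (Z/2195Z)^* ≅ (Z/5Z)^* × (Z/439Z)^*. Each prime-power unit group is (Z/5Z)^* ≅ Z/4Z; (Z/439Z)^* ≅ Z/438Z. Hence Gal(Q(zeta_2195)/Q) ≅ Z/4Z × Z/438Z.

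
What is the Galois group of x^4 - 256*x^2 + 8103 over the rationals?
Gal(K/Q) = V_4 (Klein four-group, Z/2Z × Z/2Z)

f factors as (x^2 - 219)(x^2 - 37), so the splitting field is K = Q(sqrt(219), sqrt(37)). The elements 219, 37, 8103 are all non-squares in Q, so sqrt(219) and sqrt(37) generate independent quadratic extensions. Thus [K:Q] = 4 and Gal(K/Q) is generated by the two order-2 automorphisms sqrt(219) ↦ -sqrt(219) and sqrt(37) ↦ -sqrt(37), giving V_4.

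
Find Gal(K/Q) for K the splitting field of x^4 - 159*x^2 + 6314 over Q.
Gal(K/Q) = V_4 (Klein four-group, Z/2Z × Z/2Z)

f factors as (x^2 - 82)(x^2 - 77), so the splitting field is K = Q(sqrt(82), sqrt(77)). The elements 82, 77, 6314 are all non-squares in Q, so sqrt(82) and sqrt(77) generate independent quadratic extensions. Thus [K:Q] = 4 and Gal(K/Q) is generated by the two order-2 automorphisms sqrt(82) ↦ -sqrt(82) and sqrt(77) ↦ -sqrt(77), giving V_4.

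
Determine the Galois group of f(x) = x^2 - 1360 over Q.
Gal(K/Q) = Z/2Z (cyclic of order 2)

x^2 - 1360 is irreducible over Q since 1360 is not a rational square. The splitting field Q(sqrt(1360)) has degree 2 over Q, and its unique nontrivial automorphism is sqrt(1360) ↦ -sqrt(1360). Hence Gal(Q(sqrt(1360))/Q) = Z/2Z.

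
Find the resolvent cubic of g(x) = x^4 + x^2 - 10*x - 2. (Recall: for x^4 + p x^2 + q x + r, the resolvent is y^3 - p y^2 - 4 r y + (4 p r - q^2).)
h(y) = y^3 - y^2 + 8*y - 108

Identify coefficients: p = 1, q = -10, r = -2.
Plug into h(y) = y^3 - p y^2 - 4 r y + (4 p r - q^2):
  h(y) = y^3 - (1) y^2 - 4*(-2) y + (4*(1)*(-2) - (-10)^2)
       = y^3 + (-1) y^2 + (8) y + (-108).
Simplifying: h(y) = y^3 - y^2 + 8*y - 108.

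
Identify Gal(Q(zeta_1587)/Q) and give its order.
|Gal(Q(zeta_1587)/Q)| = phi(1587) = 1012; group ≅ (Z/1587Z)^* ≅ Z/2Z × Z/506Z

The n-th cyclotomic polynomial Φ_1587(x) is the minimal polynomial of zeta_1587 over Q and has degree phi(1587) = 1012. So Q(zeta_1587) is a degree-1012 Galois extension with Galois group (Z/1587Z)^*. By CRT, (Z/1587Z)^* ≅ (Z/3Z)^* × (Z/529Z)^*. Each prime-power unit group is (Z/3Z)^* ≅ Z/2Z; (Z/529Z)^* ≅ Z/506Z. Hence Gal(Q(zeta_1587)/Q) ≅ Z/2Z × Z/506Z.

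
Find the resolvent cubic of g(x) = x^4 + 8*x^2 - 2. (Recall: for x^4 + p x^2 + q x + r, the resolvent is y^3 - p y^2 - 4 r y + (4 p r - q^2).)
h(y) = y^3 - 8*y^2 + 8*y - 64

Identify coefficients: p = 8, q = 0, r = -2.
Plug into h(y) = y^3 - p y^2 - 4 r y + (4 p r - q^2):
  h(y) = y^3 - (8) y^2 - 4*(-2) y + (4*(8)*(-2) - (0)^2)
       = y^3 + (-8) y^2 + (8) y + (-64).
Simplifying: h(y) = y^3 - 8*y^2 + 8*y - 64.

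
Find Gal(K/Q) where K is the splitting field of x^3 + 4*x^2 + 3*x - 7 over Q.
Gal(K/Q) = S_3 (symmetric group of order 6)

Compute the discriminant of x^3 + (4)*x^2 + (3)*x + (-7): Δ = -1007. Since Δ is not a rational square, the Galois group is not contained in A_3; it must be the full S_3 (irreducibility of the cubic rules out anything smaller).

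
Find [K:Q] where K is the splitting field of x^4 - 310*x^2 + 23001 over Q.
[K:Q] = 4

f factors as (x^2 - 123)(x^2 - 187); the splitting field is K = Q(sqrt(123), sqrt(187)). Since 123, 187, and 23001 are all non-squares in Q, the three subfields Q(sqrt(123)), Q(sqrt(187)), Q(sqrt(23001)) are distinct degree-2 extensions, so [K:Q] = 4 (Klein four Galois group).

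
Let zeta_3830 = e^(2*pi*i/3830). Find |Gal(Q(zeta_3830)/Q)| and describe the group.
|Gal(Q(zeta_3830)/Q)| = phi(3830) = 1528; group ≅ (Z/3830Z)^* ≅ Z/4Z × Z/382Z

The n-th cyclotomic polynomial Φ_3830(x) is the minimal polynomial of zeta_3830 over Q and has degree phi(3830) = 1528. So Q(zeta_3830) is a degree-1528 Galois extension with Galois group (Z/3830Z)^*. By CRT, (Z/3830Z)^* ≅ (Z/2Z)^* × (Z/5Z)^* × (Z/383Z)^*. Each prime-power unit group is (Z/2Z)^* ≅ trivial group (order 1); (Z/5Z)^* ≅ Z/4Z; (Z/383Z)^* ≅ Z/382Z. Hence Gal(Q(zeta_3830)/Q) ≅ Z/4Z × Z/382Z.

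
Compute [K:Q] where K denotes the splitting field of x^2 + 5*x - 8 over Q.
[K:Q] = 2

The discriminant of x^2 + (5)*x + (-8) is b^2 - 4c = 25 - (-32) = 57. Since 57 is not a perfect square in Q, the polynomial is irreducible over Q. Its two roots generate a degree-2 extension, so [K:Q] = 2.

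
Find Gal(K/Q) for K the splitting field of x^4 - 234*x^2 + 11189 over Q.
Gal(K/Q) = V_4 (Klein four-group, Z/2Z × Z/2Z)

f factors as (x^2 - 167)(x^2 - 67), so the splitting field is K = Q(sqrt(167), sqrt(67)). The elements 167, 67, 11189 are all non-squares in Q, so sqrt(167) and sqrt(67) generate independent quadratic extensions. Thus [K:Q] = 4 and Gal(K/Q) is generated by the two order-2 automorphisms sqrt(167) ↦ -sqrt(167) and sqrt(67) ↦ -sqrt(67), giving V_4.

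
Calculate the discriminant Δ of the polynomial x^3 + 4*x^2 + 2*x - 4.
Δ = 48

For x^3 + a x^2 + b x + c the discriminant is Δ = 18 a b c - 4 a^3 c + a^2 b^2 - 4 b^3 - 27 c^2.
Plug a = 4, b = 2, c = -4:
  18*(4)*(2)*(-4) - 4*(4)^3*(-4) + (4)^2*(2)^2 - 4*(2)^3 - 27*(-4)^2
  = -576 + (1024) + 64 + (-32) + (-432)
  = 48.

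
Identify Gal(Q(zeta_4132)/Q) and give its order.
|Gal(Q(zeta_4132)/Q)| = phi(4132) = 2064; group ≅ (Z/4132Z)^* ≅ Z/2Z × Z/1032Z

The n-th cyclotomic polynomial Φ_4132(x) is the minimal polynomial of zeta_4132 over Q and has degree phi(4132) = 2064. So Q(zeta_4132) is a degree-2064 Galois extension with Galois group (Z/4132Z)^*. By CRT, (Z/4132Z)^* ≅ (Z/4Z)^* × (Z/1033Z)^*. Each prime-power unit group is (Z/4Z)^* ≅ Z/2Z; (Z/1033Z)^* ≅ Z/1032Z. Hence Gal(Q(zeta_4132)/Q) ≅ Z/2Z × Z/1032Z.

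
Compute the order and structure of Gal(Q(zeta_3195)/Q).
|Gal(Q(zeta_3195)/Q)| = phi(3195) = 1680; group ≅ (Z/3195Z)^* ≅ Z/4Z × Z/6Z × Z/70Z

The n-th cyclotomic polynomial Φ_3195(x) is the minimal polynomial of zeta_3195 over Q and has degree phi(3195) = 1680. So Q(zeta_3195) is a degree-1680 Galois extension with Galois group (Z/3195Z)^*. By CRT, (Z/3195Z)^* ≅ (Z/9Z)^* × (Z/5Z)^* × (Z/71Z)^*. Each prime-power unit group is (Z/9Z)^* ≅ Z/6Z; (Z/5Z)^* ≅ Z/4Z; (Z/71Z)^* ≅ Z/70Z. Hence Gal(Q(zeta_3195)/Q) ≅ Z/4Z × Z/6Z × Z/70Z.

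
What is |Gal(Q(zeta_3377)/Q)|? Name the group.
|Gal(Q(zeta_3377)/Q)| = phi(3377) = 3060; group ≅ (Z/3377Z)^* ≅ Z/10Z × Z/306Z

The n-th cyclotomic polynomial Φ_3377(x) is the minimal polynomial of zeta_3377 over Q and has degree phi(3377) = 3060. So Q(zeta_3377) is a degree-3060 Galois extension with Galois group (Z/3377Z)^*. By CRT, (Z/3377Z)^* ≅ (Z/11Z)^* × (Z/307Z)^*. Each prime-power unit group is (Z/11Z)^* ≅ Z/10Z; (Z/307Z)^* ≅ Z/306Z. Hence Gal(Q(zeta_3377)/Q) ≅ Z/10Z × Z/306Z.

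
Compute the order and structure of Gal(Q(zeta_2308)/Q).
|Gal(Q(zeta_2308)/Q)| = phi(2308) = 1152; group ≅ (Z/2308Z)^* ≅ Z/2Z × Z/576Z

The n-th cyclotomic polynomial Φ_2308(x) is the minimal polynomial of zeta_2308 over Q and has degree phi(2308) = 1152. So Q(zeta_2308) is a degree-1152 Galois extension with Galois group (Z/2308Z)^*. By CRT, (Z/2308Z)^* ≅ (Z/4Z)^* × (Z/577Z)^*. Each prime-power unit group is (Z/4Z)^* ≅ Z/2Z; (Z/577Z)^* ≅ Z/576Z. Hence Gal(Q(zeta_2308)/Q) ≅ Z/2Z × Z/576Z.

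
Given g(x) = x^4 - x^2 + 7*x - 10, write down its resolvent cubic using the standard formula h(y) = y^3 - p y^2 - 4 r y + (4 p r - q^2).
h(y) = y^3 + y^2 + 40*y - 9

Identify coefficients: p = -1, q = 7, r = -10.
Plug into h(y) = y^3 - p y^2 - 4 r y + (4 p r - q^2):
  h(y) = y^3 - (-1) y^2 - 4*(-10) y + (4*(-1)*(-10) - (7)^2)
       = y^3 + (1) y^2 + (40) y + (-9).
Simplifying: h(y) = y^3 + y^2 + 40*y - 9.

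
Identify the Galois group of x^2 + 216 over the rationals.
Gal(K/Q) = Z/2Z (cyclic of order 2)

x^2 + 216 is irreducible over Q since -216 is not a rational square. The splitting field Q(sqrt(-216)) has degree 2 over Q, and its unique nontrivial automorphism is sqrt(-216) ↦ -sqrt(-216). Hence Gal(Q(sqrt(-216))/Q) = Z/2Z.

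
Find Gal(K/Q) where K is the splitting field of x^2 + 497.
Gal(K/Q) = Z/2Z (cyclic of order 2)

x^2 + 497 is irreducible over Q since -497 is not a rational square. The splitting field Q(sqrt(-497)) has degree 2 over Q, and its unique nontrivial automorphism is sqrt(-497) ↦ -sqrt(-497). Hence Gal(Q(sqrt(-497))/Q) = Z/2Z.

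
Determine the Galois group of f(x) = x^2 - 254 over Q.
Gal(K/Q) = Z/2Z (cyclic of order 2)

x^2 - 254 is irreducible over Q since 254 is not a rational square. The splitting field Q(sqrt(254)) has degree 2 over Q, and its unique nontrivial automorphism is sqrt(254) ↦ -sqrt(254). Hence Gal(Q(sqrt(254))/Q) = Z/2Z.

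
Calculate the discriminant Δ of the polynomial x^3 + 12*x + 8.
Δ = -8640

For a depressed cubic x^3 + p x + q the discriminant is Δ = -4 p^3 - 27 q^2 = -4*(12)^3 - 27*(8)^2 = -6912 - 1728 = -8640.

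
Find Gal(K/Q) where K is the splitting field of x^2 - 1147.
Gal(K/Q) = Z/2Z (cyclic of order 2)

x^2 - 1147 is irreducible over Q since 1147 is not a rational square. The splitting field Q(sqrt(1147)) has degree 2 over Q, and its unique nontrivial automorphism is sqrt(1147) ↦ -sqrt(1147). Hence Gal(Q(sqrt(1147))/Q) = Z/2Z.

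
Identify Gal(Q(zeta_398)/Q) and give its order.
|Gal(Q(zeta_398)/Q)| = phi(398) = 198; group ≅ (Z/398Z)^* ≅ Z/198Z

The n-th cyclotomic polynomial Φ_398(x) is the minimal polynomial of zeta_398 over Q and has degree phi(398) = 198. So Q(zeta_398) is a degree-198 Galois extension with Galois group (Z/398Z)^*. By CRT, (Z/398Z)^* ≅ (Z/2Z)^* × (Z/199Z)^*. Each prime-power unit group is (Z/2Z)^* ≅ trivial group (order 1); (Z/199Z)^* ≅ Z/198Z. Hence Gal(Q(zeta_398)/Q) ≅ Z/198Z.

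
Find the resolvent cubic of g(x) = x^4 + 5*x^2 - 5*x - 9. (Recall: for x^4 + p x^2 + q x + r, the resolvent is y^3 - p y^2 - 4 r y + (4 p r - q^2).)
h(y) = y^3 - 5*y^2 + 36*y - 205

Identify coefficients: p = 5, q = -5, r = -9.
Plug into h(y) = y^3 - p y^2 - 4 r y + (4 p r - q^2):
  h(y) = y^3 - (5) y^2 - 4*(-9) y + (4*(5)*(-9) - (-5)^2)
       = y^3 + (-5) y^2 + (36) y + (-205).
Simplifying: h(y) = y^3 - 5*y^2 + 36*y - 205.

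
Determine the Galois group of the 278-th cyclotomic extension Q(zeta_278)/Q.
|Gal(Q(zeta_278)/Q)| = phi(278) = 138; group ≅ (Z/278Z)^* ≅ Z/138Z

The n-th cyclotomic polynomial Φ_278(x) is the minimal polynomial of zeta_278 over Q and has degree phi(278) = 138. So Q(zeta_278) is a degree-138 Galois extension with Galois group (Z/278Z)^*. By CRT, (Z/278Z)^* ≅ (Z/2Z)^* × (Z/139Z)^*. Each prime-power unit group is (Z/2Z)^* ≅ trivial group (order 1); (Z/139Z)^* ≅ Z/138Z. Hence Gal(Q(zeta_278)/Q) ≅ Z/138Z.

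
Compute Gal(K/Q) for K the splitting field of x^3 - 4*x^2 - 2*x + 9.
Gal(K/Q) = S_3 (symmetric group of order 6)

Compute the discriminant of x^3 + (-4)*x^2 + (-2)*x + (9): Δ = 1509. Since Δ is not a rational square, the Galois group is not contained in A_3; it must be the full S_3 (irreducibility of the cubic rules out anything smaller).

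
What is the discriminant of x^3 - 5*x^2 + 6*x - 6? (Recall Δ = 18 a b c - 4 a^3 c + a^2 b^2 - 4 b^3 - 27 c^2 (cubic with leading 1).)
Δ = -696

For x^3 + a x^2 + b x + c the discriminant is Δ = 18 a b c - 4 a^3 c + a^2 b^2 - 4 b^3 - 27 c^2.
Plug a = -5, b = 6, c = -6:
  18*(-5)*(6)*(-6) - 4*(-5)^3*(-6) + (-5)^2*(6)^2 - 4*(6)^3 - 27*(-6)^2
  = 3240 + (-3000) + 900 + (-864) + (-972)
  = -696.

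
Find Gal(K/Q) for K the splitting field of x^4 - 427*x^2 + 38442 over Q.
Gal(K/Q) = V_4 (Klein four-group, Z/2Z × Z/2Z)

f factors as (x^2 - 129)(x^2 - 298), so the splitting field is K = Q(sqrt(129), sqrt(298)). The elements 129, 298, 38442 are all non-squares in Q, so sqrt(129) and sqrt(298) generate independent quadratic extensions. Thus [K:Q] = 4 and Gal(K/Q) is generated by the two order-2 automorphisms sqrt(129) ↦ -sqrt(129) and sqrt(298) ↦ -sqrt(298), giving V_4.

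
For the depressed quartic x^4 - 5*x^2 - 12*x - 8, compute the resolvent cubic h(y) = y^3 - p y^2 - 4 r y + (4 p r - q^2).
h(y) = y^3 + 5*y^2 + 32*y + 16

Identify coefficients: p = -5, q = -12, r = -8.
Plug into h(y) = y^3 - p y^2 - 4 r y + (4 p r - q^2):
  h(y) = y^3 - (-5) y^2 - 4*(-8) y + (4*(-5)*(-8) - (-12)^2)
       = y^3 + (5) y^2 + (32) y + (16).
Simplifying: h(y) = y^3 + 5*y^2 + 32*y + 16.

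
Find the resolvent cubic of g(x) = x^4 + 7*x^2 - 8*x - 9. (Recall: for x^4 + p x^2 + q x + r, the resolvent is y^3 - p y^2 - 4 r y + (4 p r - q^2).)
h(y) = y^3 - 7*y^2 + 36*y - 316

Identify coefficients: p = 7, q = -8, r = -9.
Plug into h(y) = y^3 - p y^2 - 4 r y + (4 p r - q^2):
  h(y) = y^3 - (7) y^2 - 4*(-9) y + (4*(7)*(-9) - (-8)^2)
       = y^3 + (-7) y^2 + (36) y + (-316).
Simplifying: h(y) = y^3 - 7*y^2 + 36*y - 316.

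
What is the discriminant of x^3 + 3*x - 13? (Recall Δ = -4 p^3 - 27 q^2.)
Δ = -4671

For a depressed cubic x^3 + p x + q the discriminant is Δ = -4 p^3 - 27 q^2 = -4*(3)^3 - 27*(-13)^2 = -108 - 4563 = -4671.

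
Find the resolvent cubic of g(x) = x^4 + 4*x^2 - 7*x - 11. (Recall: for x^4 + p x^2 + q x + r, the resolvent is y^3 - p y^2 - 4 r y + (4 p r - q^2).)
h(y) = y^3 - 4*y^2 + 44*y - 225

Identify coefficients: p = 4, q = -7, r = -11.
Plug into h(y) = y^3 - p y^2 - 4 r y + (4 p r - q^2):
  h(y) = y^3 - (4) y^2 - 4*(-11) y + (4*(4)*(-11) - (-7)^2)
       = y^3 + (-4) y^2 + (44) y + (-225).
Simplifying: h(y) = y^3 - 4*y^2 + 44*y - 225.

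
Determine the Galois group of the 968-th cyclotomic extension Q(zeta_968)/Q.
|Gal(Q(zeta_968)/Q)| = phi(968) = 440; group ≅ (Z/968Z)^* ≅ Z/2Z × Z/2Z × Z/110Z

The n-th cyclotomic polynomial Φ_968(x) is the minimal polynomial of zeta_968 over Q and has degree phi(968) = 440. So Q(zeta_968) is a degree-440 Galois extension with Galois group (Z/968Z)^*. By CRT, (Z/968Z)^* ≅ (Z/8Z)^* × (Z/121Z)^*. Each prime-power unit group is (Z/8Z)^* ≅ Z/2Z × Z/2Z; (Z/121Z)^* ≅ Z/110Z. Hence Gal(Q(zeta_968)/Q) ≅ Z/2Z × Z/2Z × Z/110Z.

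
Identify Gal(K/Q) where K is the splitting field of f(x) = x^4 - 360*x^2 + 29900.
Gal(K/Q) = V_4 (Klein four-group, Z/2Z × Z/2Z)

f factors as (x^2 - 230)(x^2 - 130), so the splitting field is K = Q(sqrt(230), sqrt(130)). The elements 230, 130, 29900 are all non-squares in Q, so sqrt(230) and sqrt(130) generate independent quadratic extensions. Thus [K:Q] = 4 and Gal(K/Q) is generated by the two order-2 automorphisms sqrt(230) ↦ -sqrt(230) and sqrt(130) ↦ -sqrt(130), giving V_4.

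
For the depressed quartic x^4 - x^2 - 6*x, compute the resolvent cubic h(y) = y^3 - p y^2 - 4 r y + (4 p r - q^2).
h(y) = y^3 + y^2 - 36

Identify coefficients: p = -1, q = -6, r = 0.
Plug into h(y) = y^3 - p y^2 - 4 r y + (4 p r - q^2):
  h(y) = y^3 - (-1) y^2 - 4*(0) y + (4*(-1)*(0) - (-6)^2)
       = y^3 + (1) y^2 + (0) y + (-36).
Simplifying: h(y) = y^3 + y^2 - 36.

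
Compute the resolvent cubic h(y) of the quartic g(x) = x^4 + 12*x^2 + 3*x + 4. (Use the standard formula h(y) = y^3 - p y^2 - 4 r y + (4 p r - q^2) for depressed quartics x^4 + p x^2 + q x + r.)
h(y) = y^3 - 12*y^2 - 16*y + 183

Identify coefficients: p = 12, q = 3, r = 4.
Plug into h(y) = y^3 - p y^2 - 4 r y + (4 p r - q^2):
  h(y) = y^3 - (12) y^2 - 4*(4) y + (4*(12)*(4) - (3)^2)
       = y^3 + (-12) y^2 + (-16) y + (183).
Simplifying: h(y) = y^3 - 12*y^2 - 16*y + 183.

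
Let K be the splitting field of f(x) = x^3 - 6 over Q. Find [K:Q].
[K:Q] = 6

x^3 - 6 has one real root r = 6^(1/3) and two complex roots r*zeta_3, r*zeta_3^2 where zeta_3 = e^(2*pi*i/3). The splitting field is Q(r, zeta_3). [Q(r):Q] = 3 and [Q(zeta_3):Q] = 2 with gcd = 1, so [Q(r, zeta_3):Q] = 3 * 2 = 6.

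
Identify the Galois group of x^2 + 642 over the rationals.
Gal(K/Q) = Z/2Z (cyclic of order 2)

x^2 + 642 is irreducible over Q since -642 is not a rational square. The splitting field Q(sqrt(-642)) has degree 2 over Q, and its unique nontrivial automorphism is sqrt(-642) ↦ -sqrt(-642). Hence Gal(Q(sqrt(-642))/Q) = Z/2Z.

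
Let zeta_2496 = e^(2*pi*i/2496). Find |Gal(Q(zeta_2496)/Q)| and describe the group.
|Gal(Q(zeta_2496)/Q)| = phi(2496) = 768; group ≅ (Z/2496Z)^* ≅ Z/2Z × Z/2Z × Z/12Z × Z/16Z

The n-th cyclotomic polynomial Φ_2496(x) is the minimal polynomial of zeta_2496 over Q and has degree phi(2496) = 768. So Q(zeta_2496) is a degree-768 Galois extension with Galois group (Z/2496Z)^*. By CRT, (Z/2496Z)^* ≅ (Z/64Z)^* × (Z/3Z)^* × (Z/13Z)^*. Each prime-power unit group is (Z/64Z)^* ≅ Z/2Z × Z/16Z; (Z/3Z)^* ≅ Z/2Z; (Z/13Z)^* ≅ Z/12Z. Hence Gal(Q(zeta_2496)/Q) ≅ Z/2Z × Z/2Z × Z/12Z × Z/16Z.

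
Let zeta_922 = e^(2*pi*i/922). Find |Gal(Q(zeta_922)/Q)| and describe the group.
|Gal(Q(zeta_922)/Q)| = phi(922) = 460; group ≅ (Z/922Z)^* ≅ Z/460Z

The n-th cyclotomic polynomial Φ_922(x) is the minimal polynomial of zeta_922 over Q and has degree phi(922) = 460. So Q(zeta_922) is a degree-460 Galois extension with Galois group (Z/922Z)^*. By CRT, (Z/922Z)^* ≅ (Z/2Z)^* × (Z/461Z)^*. Each prime-power unit group is (Z/2Z)^* ≅ trivial group (order 1); (Z/461Z)^* ≅ Z/460Z. Hence Gal(Q(zeta_922)/Q) ≅ Z/460Z.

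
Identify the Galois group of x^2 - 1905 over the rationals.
Gal(K/Q) = Z/2Z (cyclic of order 2)

x^2 - 1905 is irreducible over Q since 1905 is not a rational square. The splitting field Q(sqrt(1905)) has degree 2 over Q, and its unique nontrivial automorphism is sqrt(1905) ↦ -sqrt(1905). Hence Gal(Q(sqrt(1905))/Q) = Z/2Z.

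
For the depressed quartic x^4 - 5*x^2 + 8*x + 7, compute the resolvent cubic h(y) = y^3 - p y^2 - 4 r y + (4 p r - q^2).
h(y) = y^3 + 5*y^2 - 28*y - 204

Identify coefficients: p = -5, q = 8, r = 7.
Plug into h(y) = y^3 - p y^2 - 4 r y + (4 p r - q^2):
  h(y) = y^3 - (-5) y^2 - 4*(7) y + (4*(-5)*(7) - (8)^2)
       = y^3 + (5) y^2 + (-28) y + (-204).
Simplifying: h(y) = y^3 + 5*y^2 - 28*y - 204.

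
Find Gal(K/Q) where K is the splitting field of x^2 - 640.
Gal(K/Q) = Z/2Z (cyclic of order 2)

x^2 - 640 is irreducible over Q since 640 is not a rational square. The splitting field Q(sqrt(640)) has degree 2 over Q, and its unique nontrivial automorphism is sqrt(640) ↦ -sqrt(640). Hence Gal(Q(sqrt(640))/Q) = Z/2Z.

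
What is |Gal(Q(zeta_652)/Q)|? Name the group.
|Gal(Q(zeta_652)/Q)| = phi(652) = 324; group ≅ (Z/652Z)^* ≅ Z/2Z × Z/162Z

The n-th cyclotomic polynomial Φ_652(x) is the minimal polynomial of zeta_652 over Q and has degree phi(652) = 324. So Q(zeta_652) is a degree-324 Galois extension with Galois group (Z/652Z)^*. By CRT, (Z/652Z)^* ≅ (Z/4Z)^* × (Z/163Z)^*. Each prime-power unit group is (Z/4Z)^* ≅ Z/2Z; (Z/163Z)^* ≅ Z/162Z. Hence Gal(Q(zeta_652)/Q) ≅ Z/2Z × Z/162Z.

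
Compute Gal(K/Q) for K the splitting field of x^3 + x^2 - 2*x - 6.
Gal(K/Q) = S_3 (symmetric group of order 6)

Compute the discriminant of x^3 + (1)*x^2 + (-2)*x + (-6): Δ = -696. Since Δ is not a rational square, the Galois group is not contained in A_3; it must be the full S_3 (irreducibility of the cubic rules out anything smaller).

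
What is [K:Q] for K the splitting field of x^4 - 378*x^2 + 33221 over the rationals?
[K:Q] = 4

f factors as (x^2 - 239)(x^2 - 139); the splitting field is K = Q(sqrt(239), sqrt(139)). Since 239, 139, and 33221 are all non-squares in Q, the three subfields Q(sqrt(239)), Q(sqrt(139)), Q(sqrt(33221)) are distinct degree-2 extensions, so [K:Q] = 4 (Klein four Galois group).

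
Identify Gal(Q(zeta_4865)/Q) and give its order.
|Gal(Q(zeta_4865)/Q)| = phi(4865) = 3312; group ≅ (Z/4865Z)^* ≅ Z/4Z × Z/6Z × Z/138Z

The n-th cyclotomic polynomial Φ_4865(x) is the minimal polynomial of zeta_4865 over Q and has degree phi(4865) = 3312. So Q(zeta_4865) is a degree-3312 Galois extension with Galois group (Z/4865Z)^*. By CRT, (Z/4865Z)^* ≅ (Z/5Z)^* × (Z/7Z)^* × (Z/139Z)^*. Each prime-power unit group is (Z/5Z)^* ≅ Z/4Z; (Z/7Z)^* ≅ Z/6Z; (Z/139Z)^* ≅ Z/138Z. Hence Gal(Q(zeta_4865)/Q) ≅ Z/4Z × Z/6Z × Z/138Z.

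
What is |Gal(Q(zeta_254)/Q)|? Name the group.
|Gal(Q(zeta_254)/Q)| = phi(254) = 126; group ≅ (Z/254Z)^* ≅ Z/126Z

The n-th cyclotomic polynomial Φ_254(x) is the minimal polynomial of zeta_254 over Q and has degree phi(254) = 126. So Q(zeta_254) is a degree-126 Galois extension with Galois group (Z/254Z)^*. By CRT, (Z/254Z)^* ≅ (Z/2Z)^* × (Z/127Z)^*. Each prime-power unit group is (Z/2Z)^* ≅ trivial group (order 1); (Z/127Z)^* ≅ Z/126Z. Hence Gal(Q(zeta_254)/Q) ≅ Z/126Z.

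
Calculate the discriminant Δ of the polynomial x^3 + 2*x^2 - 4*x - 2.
Δ = 564

For x^3 + a x^2 + b x + c the discriminant is Δ = 18 a b c - 4 a^3 c + a^2 b^2 - 4 b^3 - 27 c^2.
Plug a = 2, b = -4, c = -2:
  18*(2)*(-4)*(-2) - 4*(2)^3*(-2) + (2)^2*(-4)^2 - 4*(-4)^3 - 27*(-2)^2
  = 288 + (64) + 64 + (256) + (-108)
  = 564.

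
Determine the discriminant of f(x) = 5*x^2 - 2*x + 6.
Δ = -116

For a quadratic a x^2 + b x + c the discriminant is Δ = b^2 - 4ac = (-2)^2 - 4*(5)*(6) = 4 - (120) = -116.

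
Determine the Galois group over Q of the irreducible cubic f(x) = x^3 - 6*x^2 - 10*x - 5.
Gal(K/Q) = S_3 (symmetric group of order 6)

Compute the discriminant of x^3 + (-6)*x^2 + (-10)*x + (-5): Δ = -2795. Since Δ is not a rational square, the Galois group is not contained in A_3; it must be the full S_3 (irreducibility of the cubic rules out anything smaller).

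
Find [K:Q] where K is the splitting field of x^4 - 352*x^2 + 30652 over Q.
[K:Q] = 4

f factors as (x^2 - 158)(x^2 - 194); the splitting field is K = Q(sqrt(158), sqrt(194)). Since 158, 194, and 30652 are all non-squares in Q, the three subfields Q(sqrt(158)), Q(sqrt(194)), Q(sqrt(30652)) are distinct degree-2 extensions, so [K:Q] = 4 (Klein four Galois group).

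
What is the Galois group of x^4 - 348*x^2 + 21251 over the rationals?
Gal(K/Q) = V_4 (Klein four-group, Z/2Z × Z/2Z)

f factors as (x^2 - 269)(x^2 - 79), so the splitting field is K = Q(sqrt(269), sqrt(79)). The elements 269, 79, 21251 are all non-squares in Q, so sqrt(269) and sqrt(79) generate independent quadratic extensions. Thus [K:Q] = 4 and Gal(K/Q) is generated by the two order-2 automorphisms sqrt(269) ↦ -sqrt(269) and sqrt(79) ↦ -sqrt(79), giving V_4.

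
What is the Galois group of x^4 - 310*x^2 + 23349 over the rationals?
Gal(K/Q) = V_4 (Klein four-group, Z/2Z × Z/2Z)

f factors as (x^2 - 129)(x^2 - 181), so the splitting field is K = Q(sqrt(129), sqrt(181)). The elements 129, 181, 23349 are all non-squares in Q, so sqrt(129) and sqrt(181) generate independent quadratic extensions. Thus [K:Q] = 4 and Gal(K/Q) is generated by the two order-2 automorphisms sqrt(129) ↦ -sqrt(129) and sqrt(181) ↦ -sqrt(181), giving V_4.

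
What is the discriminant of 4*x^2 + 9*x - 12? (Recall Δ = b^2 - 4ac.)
Δ = 273

For a quadratic a x^2 + b x + c the discriminant is Δ = b^2 - 4ac = (9)^2 - 4*(4)*(-12) = 81 - (-192) = 273.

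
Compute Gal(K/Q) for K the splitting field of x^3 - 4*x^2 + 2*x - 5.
Gal(K/Q) = S_3 (symmetric group of order 6)

Compute the discriminant of x^3 + (-4)*x^2 + (2)*x + (-5): Δ = -1203. Since Δ is not a rational square, the Galois group is not contained in A_3; it must be the full S_3 (irreducibility of the cubic rules out anything smaller).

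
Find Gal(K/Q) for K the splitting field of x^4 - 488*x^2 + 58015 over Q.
Gal(K/Q) = V_4 (Klein four-group, Z/2Z × Z/2Z)

f factors as (x^2 - 205)(x^2 - 283), so the splitting field is K = Q(sqrt(205), sqrt(283)). The elements 205, 283, 58015 are all non-squares in Q, so sqrt(205) and sqrt(283) generate independent quadratic extensions. Thus [K:Q] = 4 and Gal(K/Q) is generated by the two order-2 automorphisms sqrt(205) ↦ -sqrt(205) and sqrt(283) ↦ -sqrt(283), giving V_4.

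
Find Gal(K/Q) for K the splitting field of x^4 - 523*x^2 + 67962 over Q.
Gal(K/Q) = V_4 (Klein four-group, Z/2Z × Z/2Z)

f factors as (x^2 - 241)(x^2 - 282), so the splitting field is K = Q(sqrt(241), sqrt(282)). The elements 241, 282, 67962 are all non-squares in Q, so sqrt(241) and sqrt(282) generate independent quadratic extensions. Thus [K:Q] = 4 and Gal(K/Q) is generated by the two order-2 automorphisms sqrt(241) ↦ -sqrt(241) and sqrt(282) ↦ -sqrt(282), giving V_4.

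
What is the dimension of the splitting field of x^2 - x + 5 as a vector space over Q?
[K:Q] = 2

The discriminant of x^2 + (-1)*x + (5) is b^2 - 4c = 1 - (20) = -19. Since -19 is not a perfect square in Q, the polynomial is irreducible over Q. Its two roots generate a degree-2 extension, so [K:Q] = 2.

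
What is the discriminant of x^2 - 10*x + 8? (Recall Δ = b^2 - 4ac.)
Δ = 68

For a quadratic a x^2 + b x + c the discriminant is Δ = b^2 - 4ac = (-10)^2 - 4*(1)*(8) = 100 - (32) = 68.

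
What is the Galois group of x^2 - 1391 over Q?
Gal(K/Q) = Z/2Z (cyclic of order 2)

x^2 - 1391 is irreducible over Q since 1391 is not a rational square. The splitting field Q(sqrt(1391)) has degree 2 over Q, and its unique nontrivial automorphism is sqrt(1391) ↦ -sqrt(1391). Hence Gal(Q(sqrt(1391))/Q) = Z/2Z.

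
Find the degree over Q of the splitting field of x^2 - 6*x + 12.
[K:Q] = 2

The discriminant of x^2 + (-6)*x + (12) is b^2 - 4c = 36 - (48) = -12. Since -12 is not a perfect square in Q, the polynomial is irreducible over Q. Its two roots generate a degree-2 extension, so [K:Q] = 2.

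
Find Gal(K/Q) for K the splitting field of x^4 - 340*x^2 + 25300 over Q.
Gal(K/Q) = V_4 (Klein four-group, Z/2Z × Z/2Z)

f factors as (x^2 - 230)(x^2 - 110), so the splitting field is K = Q(sqrt(230), sqrt(110)). The elements 230, 110, 25300 are all non-squares in Q, so sqrt(230) and sqrt(110) generate independent quadratic extensions. Thus [K:Q] = 4 and Gal(K/Q) is generated by the two order-2 automorphisms sqrt(230) ↦ -sqrt(230) and sqrt(110) ↦ -sqrt(110), giving V_4.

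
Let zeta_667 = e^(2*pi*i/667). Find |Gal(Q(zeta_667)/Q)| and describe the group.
|Gal(Q(zeta_667)/Q)| = phi(667) = 616; group ≅ (Z/667Z)^* ≅ Z/22Z × Z/28Z

The n-th cyclotomic polynomial Φ_667(x) is the minimal polynomial of zeta_667 over Q and has degree phi(667) = 616. So Q(zeta_667) is a degree-616 Galois extension with Galois group (Z/667Z)^*. By CRT, (Z/667Z)^* ≅ (Z/23Z)^* × (Z/29Z)^*. Each prime-power unit group is (Z/23Z)^* ≅ Z/22Z; (Z/29Z)^* ≅ Z/28Z. Hence Gal(Q(zeta_667)/Q) ≅ Z/22Z × Z/28Z.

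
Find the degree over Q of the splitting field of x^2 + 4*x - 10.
[K:Q] = 2

The discriminant of x^2 + (4)*x + (-10) is b^2 - 4c = 16 - (-40) = 56. Since 56 is not a perfect square in Q, the polynomial is irreducible over Q. Its two roots generate a degree-2 extension, so [K:Q] = 2.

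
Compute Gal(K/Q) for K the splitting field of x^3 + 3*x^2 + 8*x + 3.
Gal(K/Q) = S_3 (symmetric group of order 6)

Compute the discriminant of x^3 + (3)*x^2 + (8)*x + (3): Δ = -743. Since Δ is not a rational square, the Galois group is not contained in A_3; it must be the full S_3 (irreducibility of the cubic rules out anything smaller).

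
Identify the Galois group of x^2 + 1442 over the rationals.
Gal(K/Q) = Z/2Z (cyclic of order 2)

x^2 + 1442 is irreducible over Q since -1442 is not a rational square. The splitting field Q(sqrt(-1442)) has degree 2 over Q, and its unique nontrivial automorphism is sqrt(-1442) ↦ -sqrt(-1442). Hence Gal(Q(sqrt(-1442))/Q) = Z/2Z.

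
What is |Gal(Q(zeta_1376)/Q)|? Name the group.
|Gal(Q(zeta_1376)/Q)| = phi(1376) = 672; group ≅ (Z/1376Z)^* ≅ Z/2Z × Z/8Z × Z/42Z

The n-th cyclotomic polynomial Φ_1376(x) is the minimal polynomial of zeta_1376 over Q and has degree phi(1376) = 672. So Q(zeta_1376) is a degree-672 Galois extension with Galois group (Z/1376Z)^*. By CRT, (Z/1376Z)^* ≅ (Z/32Z)^* × (Z/43Z)^*. Each prime-power unit group is (Z/32Z)^* ≅ Z/2Z × Z/8Z; (Z/43Z)^* ≅ Z/42Z. Hence Gal(Q(zeta_1376)/Q) ≅ Z/2Z × Z/8Z × Z/42Z.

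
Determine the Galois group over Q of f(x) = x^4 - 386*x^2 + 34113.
Gal(K/Q) = V_4 (Klein four-group, Z/2Z × Z/2Z)

f factors as (x^2 - 137)(x^2 - 249), so the splitting field is K = Q(sqrt(137), sqrt(249)). The elements 137, 249, 34113 are all non-squares in Q, so sqrt(137) and sqrt(249) generate independent quadratic extensions. Thus [K:Q] = 4 and Gal(K/Q) is generated by the two order-2 automorphisms sqrt(137) ↦ -sqrt(137) and sqrt(249) ↦ -sqrt(249), giving V_4.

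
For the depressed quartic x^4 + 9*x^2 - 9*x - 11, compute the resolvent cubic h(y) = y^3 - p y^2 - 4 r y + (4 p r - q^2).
h(y) = y^3 - 9*y^2 + 44*y - 477

Identify coefficients: p = 9, q = -9, r = -11.
Plug into h(y) = y^3 - p y^2 - 4 r y + (4 p r - q^2):
  h(y) = y^3 - (9) y^2 - 4*(-11) y + (4*(9)*(-11) - (-9)^2)
       = y^3 + (-9) y^2 + (44) y + (-477).
Simplifying: h(y) = y^3 - 9*y^2 + 44*y - 477.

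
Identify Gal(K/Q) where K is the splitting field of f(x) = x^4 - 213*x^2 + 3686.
Gal(K/Q) = V_4 (Klein four-group, Z/2Z × Z/2Z)

f factors as (x^2 - 19)(x^2 - 194), so the splitting field is K = Q(sqrt(19), sqrt(194)). The elements 19, 194, 3686 are all non-squares in Q, so sqrt(19) and sqrt(194) generate independent quadratic extensions. Thus [K:Q] = 4 and Gal(K/Q) is generated by the two order-2 automorphisms sqrt(19) ↦ -sqrt(19) and sqrt(194) ↦ -sqrt(194), giving V_4.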